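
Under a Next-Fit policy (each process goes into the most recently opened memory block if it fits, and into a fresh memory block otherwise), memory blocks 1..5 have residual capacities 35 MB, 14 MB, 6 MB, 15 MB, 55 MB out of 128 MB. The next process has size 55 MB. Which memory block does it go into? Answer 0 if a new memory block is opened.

5

Next-Fit only looks at memory block 5, which has 55 MB free.
55 MB fits there.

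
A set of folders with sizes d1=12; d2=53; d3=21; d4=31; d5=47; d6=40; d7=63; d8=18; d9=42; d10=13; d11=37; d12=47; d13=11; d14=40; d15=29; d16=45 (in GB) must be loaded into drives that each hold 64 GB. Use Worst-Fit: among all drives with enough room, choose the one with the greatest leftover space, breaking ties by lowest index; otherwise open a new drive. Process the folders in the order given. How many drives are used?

Put d1 (12 GB) in drive 1; 52 GB remain.
Put d2 (53 GB) in drive 2; 11 GB remain.
Put d3 (21 GB) in drive 1; 31 GB remain.
Put d4 (31 GB) in drive 1; 0 GB remain.
Put d5 (47 GB) in drive 3; 17 GB remain.
Put d6 (40 GB) in drive 4; 24 GB remain.
Put d7 (63 GB) in drive 5; 1 GB remain.
Put d8 (18 GB) in drive 4; 6 GB remain.
Put d9 (42 GB) in drive 6; 22 GB remain.
Put d10 (13 GB) in drive 6; 9 GB remain.
Put d11 (37 GB) in drive 7; 27 GB remain.
Put d12 (47 GB) in drive 8; 17 GB remain.
Put d13 (11 GB) in drive 7; 16 GB remain.
Put d14 (40 GB) in drive 9; 24 GB remain.
Put d15 (29 GB) in drive 10; 35 GB remain.
Put d16 (45 GB) in drive 11; 19 GB remain.

11 drives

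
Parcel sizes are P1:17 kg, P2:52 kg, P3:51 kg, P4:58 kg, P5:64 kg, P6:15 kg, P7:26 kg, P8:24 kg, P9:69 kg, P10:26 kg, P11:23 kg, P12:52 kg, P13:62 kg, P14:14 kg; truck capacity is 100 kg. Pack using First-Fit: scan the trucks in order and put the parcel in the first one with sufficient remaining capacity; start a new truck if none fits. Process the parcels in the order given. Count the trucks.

Put P1 (17 kg) in truck 1; 83 kg remain.
Put P2 (52 kg) in truck 1; 31 kg remain.
Put P3 (51 kg) in truck 2; 49 kg remain.
Put P4 (58 kg) in truck 3; 42 kg remain.
Put P5 (64 kg) in truck 4; 36 kg remain.
Put P6 (15 kg) in truck 1; 16 kg remain.
Put P7 (26 kg) in truck 2; 23 kg remain.
Put P8 (24 kg) in truck 3; 18 kg remain.
Put P9 (69 kg) in truck 5; 31 kg remain.
Put P10 (26 kg) in truck 4; 10 kg remain.
Put P11 (23 kg) in truck 2; 0 kg remain.
Put P12 (52 kg) in truck 6; 48 kg remain.
Put P13 (62 kg) in truck 7; 38 kg remain.
Put P14 (14 kg) in truck 1; 2 kg remain.
Final trucks: [17,52,15,14] [51,26,23] [58,24] [64,26] [69] [52] [62].

7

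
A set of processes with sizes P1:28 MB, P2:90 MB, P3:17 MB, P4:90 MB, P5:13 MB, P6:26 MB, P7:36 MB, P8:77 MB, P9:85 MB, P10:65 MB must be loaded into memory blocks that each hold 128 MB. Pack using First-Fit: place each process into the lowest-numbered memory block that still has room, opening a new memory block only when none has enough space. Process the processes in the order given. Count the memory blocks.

5

P1 (28 MB) → memory block 1 (remaining 100 MB)
P2 (90 MB) → memory block 1 (remaining 10 MB)
P3 (17 MB) → memory block 2 (remaining 111 MB)
P4 (90 MB) → memory block 2 (remaining 21 MB)
P5 (13 MB) → memory block 2 (remaining 8 MB)
P6 (26 MB) → memory block 3 (remaining 102 MB)
P7 (36 MB) → memory block 3 (remaining 66 MB)
P8 (77 MB) → memory block 4 (remaining 51 MB)
P9 (85 MB) → memory block 5 (remaining 43 MB)
P10 (65 MB) → memory block 3 (remaining 1 MB)
Final memory blocks: [28,90] [17,90,13] [26,36,65] [77] [85].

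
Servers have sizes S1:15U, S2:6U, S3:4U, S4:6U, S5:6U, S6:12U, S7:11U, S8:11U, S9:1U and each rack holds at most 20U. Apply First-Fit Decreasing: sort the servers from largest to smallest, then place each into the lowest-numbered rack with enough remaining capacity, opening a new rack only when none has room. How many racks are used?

4 racks

Sorted descending: 15, 12, 11, 11, 6, 6, 6, 4, 1.
15U → rack 1 (remaining 5U)
12U → rack 2 (remaining 8U)
11U → rack 3 (remaining 9U)
11U → rack 4 (remaining 9U)
6U → rack 2 (remaining 2U)
6U → rack 3 (remaining 3U)
6U → rack 4 (remaining 3U)
4U → rack 1 (remaining 1U)
1U → rack 1 (remaining 0U)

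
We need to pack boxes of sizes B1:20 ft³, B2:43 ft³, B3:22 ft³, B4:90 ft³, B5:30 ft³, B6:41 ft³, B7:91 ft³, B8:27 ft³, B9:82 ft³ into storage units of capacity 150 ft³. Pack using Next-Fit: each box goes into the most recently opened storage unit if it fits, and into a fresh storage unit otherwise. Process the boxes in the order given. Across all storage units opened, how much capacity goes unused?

154

storage unit 1: place B1 (20 ft³), 130 ft³ left
storage unit 1: place B2 (43 ft³), 87 ft³ left
storage unit 1: place B3 (22 ft³), 65 ft³ left
storage unit 2: place B4 (90 ft³), 60 ft³ left
storage unit 2: place B5 (30 ft³), 30 ft³ left
storage unit 3: place B6 (41 ft³), 109 ft³ left
storage unit 3: place B7 (91 ft³), 18 ft³ left
storage unit 4: place B8 (27 ft³), 123 ft³ left
storage unit 4: place B9 (82 ft³), 41 ft³ left
4 storage units × 150 ft³ = 600 ft³; used 446 ft³; unused 154 ft³.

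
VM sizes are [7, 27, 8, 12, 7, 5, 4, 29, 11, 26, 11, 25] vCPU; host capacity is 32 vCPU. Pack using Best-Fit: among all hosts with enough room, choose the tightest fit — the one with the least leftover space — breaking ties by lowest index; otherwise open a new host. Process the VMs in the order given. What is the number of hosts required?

6

7 vCPU → host 1 (remaining 25 vCPU)
27 vCPU → host 2 (remaining 5 vCPU)
8 vCPU → host 1 (remaining 17 vCPU)
12 vCPU → host 1 (remaining 5 vCPU)
7 vCPU → host 3 (remaining 25 vCPU)
5 vCPU → host 1 (remaining 0 vCPU)
4 vCPU → host 2 (remaining 1 vCPU)
29 vCPU → host 4 (remaining 3 vCPU)
11 vCPU → host 3 (remaining 14 vCPU)
26 vCPU → host 5 (remaining 6 vCPU)
11 vCPU → host 3 (remaining 3 vCPU)
25 vCPU → host 6 (remaining 7 vCPU)
Final hosts: [7,8,12,5] [27,4] [7,11,11] [29] [26] [25].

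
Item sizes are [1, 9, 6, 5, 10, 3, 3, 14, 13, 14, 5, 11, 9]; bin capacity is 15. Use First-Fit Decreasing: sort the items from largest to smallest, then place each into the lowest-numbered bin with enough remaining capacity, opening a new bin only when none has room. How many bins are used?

Sorted descending: 14, 14, 13, 11, 10, 9, 9, 6, 5, 5, 3, 3, 1.
bin 1: place 14, 1 left
bin 2: place 14, 1 left
bin 3: place 13, 2 left
bin 4: place 11, 4 left
bin 5: place 10, 5 left
bin 6: place 9, 6 left
bin 7: place 9, 6 left
bin 6: place 6, 0 left
bin 5: place 5, 0 left
bin 7: place 5, 1 left
bin 4: place 3, 1 left
bin 8: place 3, 12 left
bin 1: place 1, 0 left

8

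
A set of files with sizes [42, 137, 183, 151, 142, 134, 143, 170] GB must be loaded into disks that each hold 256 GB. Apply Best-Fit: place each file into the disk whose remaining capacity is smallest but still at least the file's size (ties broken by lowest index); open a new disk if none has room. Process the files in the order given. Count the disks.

Put 42 GB in disk 1; 214 GB remain.
Put 137 GB in disk 1; 77 GB remain.
Put 183 GB in disk 2; 73 GB remain.
Put 151 GB in disk 3; 105 GB remain.
Put 142 GB in disk 4; 114 GB remain.
Put 134 GB in disk 5; 122 GB remain.
Put 143 GB in disk 6; 113 GB remain.
Put 170 GB in disk 7; 86 GB remain.

7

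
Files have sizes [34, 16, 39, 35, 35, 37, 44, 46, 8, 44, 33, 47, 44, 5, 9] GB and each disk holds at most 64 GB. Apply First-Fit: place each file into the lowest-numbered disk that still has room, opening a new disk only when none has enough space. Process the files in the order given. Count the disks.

34 GB → disk 1 (remaining 30 GB)
16 GB → disk 1 (remaining 14 GB)
39 GB → disk 2 (remaining 25 GB)
35 GB → disk 3 (remaining 29 GB)
35 GB → disk 4 (remaining 29 GB)
37 GB → disk 5 (remaining 27 GB)
44 GB → disk 6 (remaining 20 GB)
46 GB → disk 7 (remaining 18 GB)
8 GB → disk 1 (remaining 6 GB)
44 GB → disk 8 (remaining 20 GB)
33 GB → disk 9 (remaining 31 GB)
47 GB → disk 10 (remaining 17 GB)
44 GB → disk 11 (remaining 20 GB)
5 GB → disk 1 (remaining 1 GB)
9 GB → disk 2 (remaining 16 GB)

11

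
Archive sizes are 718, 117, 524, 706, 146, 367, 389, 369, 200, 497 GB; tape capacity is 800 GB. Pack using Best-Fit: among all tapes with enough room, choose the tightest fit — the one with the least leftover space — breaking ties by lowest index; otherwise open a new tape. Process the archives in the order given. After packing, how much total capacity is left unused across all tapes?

Put 718 GB in tape 1; 82 GB remain.
Put 117 GB in tape 2; 683 GB remain.
Put 524 GB in tape 2; 159 GB remain.
Put 706 GB in tape 3; 94 GB remain.
Put 146 GB in tape 2; 13 GB remain.
Put 367 GB in tape 4; 433 GB remain.
Put 389 GB in tape 4; 44 GB remain.
Put 369 GB in tape 5; 431 GB remain.
Put 200 GB in tape 5; 231 GB remain.
Put 497 GB in tape 6; 303 GB remain.
6 tapes × 800 GB = 4800 GB; used 4033 GB; unused 767 GB.

767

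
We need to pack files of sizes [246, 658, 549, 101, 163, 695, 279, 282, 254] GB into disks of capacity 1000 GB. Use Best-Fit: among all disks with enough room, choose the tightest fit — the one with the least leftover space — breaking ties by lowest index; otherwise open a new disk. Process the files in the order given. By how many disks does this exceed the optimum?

0

Best-Fit: [246,658] [549,101,163] [695,279] [282,254] → 4 disks.
Total size 3227 GB; any packing needs at least ⌈3227/1000⌉ = 4 disks.
So 4 is already optimal.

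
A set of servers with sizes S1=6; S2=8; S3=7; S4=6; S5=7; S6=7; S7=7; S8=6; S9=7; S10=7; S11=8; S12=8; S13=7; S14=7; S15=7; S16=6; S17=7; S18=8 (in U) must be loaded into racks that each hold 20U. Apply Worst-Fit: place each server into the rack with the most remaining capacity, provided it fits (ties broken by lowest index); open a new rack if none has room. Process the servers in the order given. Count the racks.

8

S1 (6U) → rack 1 (remaining 14U)
S2 (8U) → rack 1 (remaining 6U)
S3 (7U) → rack 2 (remaining 13U)
S4 (6U) → rack 2 (remaining 7U)
S5 (7U) → rack 2 (remaining 0U)
S6 (7U) → rack 3 (remaining 13U)
S7 (7U) → rack 3 (remaining 6U)
S8 (6U) → rack 1 (remaining 0U)
S9 (7U) → rack 4 (remaining 13U)
S10 (7U) → rack 4 (remaining 6U)
S11 (8U) → rack 5 (remaining 12U)
S12 (8U) → rack 5 (remaining 4U)
S13 (7U) → rack 6 (remaining 13U)
S14 (7U) → rack 6 (remaining 6U)
S15 (7U) → rack 7 (remaining 13U)
S16 (6U) → rack 7 (remaining 7U)
S17 (7U) → rack 7 (remaining 0U)
S18 (8U) → rack 8 (remaining 12U)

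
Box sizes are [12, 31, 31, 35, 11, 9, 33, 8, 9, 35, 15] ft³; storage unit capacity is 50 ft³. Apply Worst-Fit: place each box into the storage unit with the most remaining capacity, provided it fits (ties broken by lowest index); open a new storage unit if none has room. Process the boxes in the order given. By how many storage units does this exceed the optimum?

Worst-Fit: [12,31] [31,11] [35,9] [33,8,9] [35,15] → 5 storage units.
Total size 229 ft³; any packing needs at least ⌈229/50⌉ = 5 storage units.
So 5 is already optimal.

0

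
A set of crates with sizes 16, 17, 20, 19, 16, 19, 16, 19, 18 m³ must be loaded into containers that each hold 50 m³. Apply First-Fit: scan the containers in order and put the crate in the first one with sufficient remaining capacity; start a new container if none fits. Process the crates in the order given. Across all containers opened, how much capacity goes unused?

40

container 1: place 16 m³, 34 m³ left
container 1: place 17 m³, 17 m³ left
container 2: place 20 m³, 30 m³ left
container 2: place 19 m³, 11 m³ left
container 1: place 16 m³, 1 m³ left
container 3: place 19 m³, 31 m³ left
container 3: place 16 m³, 15 m³ left
container 4: place 19 m³, 31 m³ left
container 4: place 18 m³, 13 m³ left
4 containers × 50 m³ = 200 m³; used 160 m³; unused 40 m³.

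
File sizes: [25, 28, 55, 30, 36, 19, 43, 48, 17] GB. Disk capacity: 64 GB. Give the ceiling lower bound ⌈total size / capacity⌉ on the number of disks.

Total size = 25 + 28 + 55 + 30 + 36 + 19 + 43 + 48 + 17 = 301 GB.
⌈301 / 64⌉ = 5.

5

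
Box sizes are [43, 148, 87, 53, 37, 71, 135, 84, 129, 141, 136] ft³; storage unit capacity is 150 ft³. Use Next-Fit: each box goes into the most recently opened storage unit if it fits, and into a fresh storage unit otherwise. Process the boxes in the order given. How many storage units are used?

9

Put 43 ft³ in storage unit 1; 107 ft³ remain.
Put 148 ft³ in storage unit 2; 2 ft³ remain.
Put 87 ft³ in storage unit 3; 63 ft³ remain.
Put 53 ft³ in storage unit 3; 10 ft³ remain.
Put 37 ft³ in storage unit 4; 113 ft³ remain.
Put 71 ft³ in storage unit 4; 42 ft³ remain.
Put 135 ft³ in storage unit 5; 15 ft³ remain.
Put 84 ft³ in storage unit 6; 66 ft³ remain.
Put 129 ft³ in storage unit 7; 21 ft³ remain.
Put 141 ft³ in storage unit 8; 9 ft³ remain.
Put 136 ft³ in storage unit 9; 14 ft³ remain.
Final storage units: [43] [148] [87,53] [37,71] [135] [84] [129] [141] [136].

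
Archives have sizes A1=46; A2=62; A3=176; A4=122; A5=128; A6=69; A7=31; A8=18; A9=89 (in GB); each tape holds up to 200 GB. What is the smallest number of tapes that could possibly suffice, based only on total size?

4

Total size = 46 + 62 + 176 + 122 + 128 + 69 + 31 + 18 + 89 = 741 GB.
⌈741 / 200⌉ = 4.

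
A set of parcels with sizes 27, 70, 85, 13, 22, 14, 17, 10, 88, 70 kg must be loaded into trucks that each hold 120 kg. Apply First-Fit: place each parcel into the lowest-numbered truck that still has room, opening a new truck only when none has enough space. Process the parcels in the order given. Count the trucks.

Put 27 kg in truck 1; 93 kg remain.
Put 70 kg in truck 1; 23 kg remain.
Put 85 kg in truck 2; 35 kg remain.
Put 13 kg in truck 1; 10 kg remain.
Put 22 kg in truck 2; 13 kg remain.
Put 14 kg in truck 3; 106 kg remain.
Put 17 kg in truck 3; 89 kg remain.
Put 10 kg in truck 1; 0 kg remain.
Put 88 kg in truck 3; 1 kg remain.
Put 70 kg in truck 4; 50 kg remain.

4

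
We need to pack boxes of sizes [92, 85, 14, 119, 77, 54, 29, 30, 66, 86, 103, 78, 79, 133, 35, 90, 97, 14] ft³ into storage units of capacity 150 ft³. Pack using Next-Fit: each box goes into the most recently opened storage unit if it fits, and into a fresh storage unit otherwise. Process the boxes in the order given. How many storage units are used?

12

92 ft³ → storage unit 1 (remaining 58 ft³)
85 ft³ → storage unit 2 (remaining 65 ft³)
14 ft³ → storage unit 2 (remaining 51 ft³)
119 ft³ → storage unit 3 (remaining 31 ft³)
77 ft³ → storage unit 4 (remaining 73 ft³)
54 ft³ → storage unit 4 (remaining 19 ft³)
29 ft³ → storage unit 5 (remaining 121 ft³)
30 ft³ → storage unit 5 (remaining 91 ft³)
66 ft³ → storage unit 5 (remaining 25 ft³)
86 ft³ → storage unit 6 (remaining 64 ft³)
103 ft³ → storage unit 7 (remaining 47 ft³)
78 ft³ → storage unit 8 (remaining 72 ft³)
79 ft³ → storage unit 9 (remaining 71 ft³)
133 ft³ → storage unit 10 (remaining 17 ft³)
35 ft³ → storage unit 11 (remaining 115 ft³)
90 ft³ → storage unit 11 (remaining 25 ft³)
97 ft³ → storage unit 12 (remaining 53 ft³)
14 ft³ → storage unit 12 (remaining 39 ft³)
Final storage units: [92] [85,14] [119] [77,54] [29,30,66] [86] [103] [78] [79] [133] [35,90] [97,14].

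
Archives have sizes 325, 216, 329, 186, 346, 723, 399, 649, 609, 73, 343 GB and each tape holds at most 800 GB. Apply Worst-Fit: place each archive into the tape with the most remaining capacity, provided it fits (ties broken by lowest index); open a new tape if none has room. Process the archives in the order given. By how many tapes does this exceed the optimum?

1

Worst-Fit: [325,216] [329,186,73] [346,399] [723] [649] [609] [343] → 7 tapes.
Total size 4198 GB; any packing needs at least ⌈4198/800⌉ = 6 tapes.
An optimal packing achieves that bound: [723,73] [649] [609,186] [399,346] [343,329] [325,216] → 6 tapes.
Excess: 7 − 6 = 1.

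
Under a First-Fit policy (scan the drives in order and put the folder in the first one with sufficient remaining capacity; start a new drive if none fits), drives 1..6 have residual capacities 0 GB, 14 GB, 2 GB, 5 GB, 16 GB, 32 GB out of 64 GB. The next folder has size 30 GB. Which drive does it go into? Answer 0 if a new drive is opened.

Drives with room: drive 6 (32 GB).
The first with room is drive 6.

6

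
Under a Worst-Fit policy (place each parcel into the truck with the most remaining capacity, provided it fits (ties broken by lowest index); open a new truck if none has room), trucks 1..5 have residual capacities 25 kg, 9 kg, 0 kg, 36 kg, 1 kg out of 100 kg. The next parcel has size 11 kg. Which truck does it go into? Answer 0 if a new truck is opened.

4

Trucks with room: truck 1 (25 kg), truck 4 (36 kg).
Most room is truck 4 with 36 kg free.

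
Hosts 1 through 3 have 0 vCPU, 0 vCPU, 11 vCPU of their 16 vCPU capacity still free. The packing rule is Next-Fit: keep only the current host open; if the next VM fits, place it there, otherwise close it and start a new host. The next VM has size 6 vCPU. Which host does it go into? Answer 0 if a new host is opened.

Next-Fit only looks at host 3, which has 11 vCPU free.
6 vCPU fits there.

3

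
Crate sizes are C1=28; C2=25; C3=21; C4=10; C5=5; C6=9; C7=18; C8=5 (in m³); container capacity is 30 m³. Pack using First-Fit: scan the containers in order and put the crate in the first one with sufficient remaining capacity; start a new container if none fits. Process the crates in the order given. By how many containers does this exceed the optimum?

0

First-Fit: [28] [25,5] [21,9] [10,18] [5] → 5 containers.
Total size 121 m³; any packing needs at least ⌈121/30⌉ = 5 containers.
So 5 is already optimal.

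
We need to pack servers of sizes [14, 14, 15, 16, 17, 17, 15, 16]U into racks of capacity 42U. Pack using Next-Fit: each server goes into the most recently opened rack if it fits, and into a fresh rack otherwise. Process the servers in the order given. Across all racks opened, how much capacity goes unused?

Put 14U in rack 1; 28U remain.
Put 14U in rack 1; 14U remain.
Put 15U in rack 2; 27U remain.
Put 16U in rack 2; 11U remain.
Put 17U in rack 3; 25U remain.
Put 17U in rack 3; 8U remain.
Put 15U in rack 4; 27U remain.
Put 16U in rack 4; 11U remain.
4 racks × 42U = 168U; used 124U; unused 44U.

44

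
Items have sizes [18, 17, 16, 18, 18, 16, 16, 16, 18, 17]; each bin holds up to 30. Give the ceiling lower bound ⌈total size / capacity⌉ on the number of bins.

6

Total size = 18 + 17 + 16 + 18 + 18 + 16 + 16 + 16 + 18 + 17 = 170.
⌈170 / 30⌉ = 6.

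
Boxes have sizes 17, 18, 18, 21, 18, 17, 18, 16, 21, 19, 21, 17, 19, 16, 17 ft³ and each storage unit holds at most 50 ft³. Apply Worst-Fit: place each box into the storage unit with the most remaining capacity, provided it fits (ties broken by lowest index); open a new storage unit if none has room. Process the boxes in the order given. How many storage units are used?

Put 17 ft³ in storage unit 1; 33 ft³ remain.
Put 18 ft³ in storage unit 1; 15 ft³ remain.
Put 18 ft³ in storage unit 2; 32 ft³ remain.
Put 21 ft³ in storage unit 2; 11 ft³ remain.
Put 18 ft³ in storage unit 3; 32 ft³ remain.
Put 17 ft³ in storage unit 3; 15 ft³ remain.
Put 18 ft³ in storage unit 4; 32 ft³ remain.
Put 16 ft³ in storage unit 4; 16 ft³ remain.
Put 21 ft³ in storage unit 5; 29 ft³ remain.
Put 19 ft³ in storage unit 5; 10 ft³ remain.
Put 21 ft³ in storage unit 6; 29 ft³ remain.
Put 17 ft³ in storage unit 6; 12 ft³ remain.
Put 19 ft³ in storage unit 7; 31 ft³ remain.
Put 16 ft³ in storage unit 7; 15 ft³ remain.
Put 17 ft³ in storage unit 8; 33 ft³ remain.

8 storage units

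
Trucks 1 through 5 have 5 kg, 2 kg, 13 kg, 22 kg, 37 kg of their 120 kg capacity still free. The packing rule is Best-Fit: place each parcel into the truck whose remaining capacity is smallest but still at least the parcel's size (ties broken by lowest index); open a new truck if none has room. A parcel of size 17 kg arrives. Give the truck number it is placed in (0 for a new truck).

4

Trucks with room: truck 4 (22 kg), truck 5 (37 kg).
Tightest fit is truck 4 with 22 kg free.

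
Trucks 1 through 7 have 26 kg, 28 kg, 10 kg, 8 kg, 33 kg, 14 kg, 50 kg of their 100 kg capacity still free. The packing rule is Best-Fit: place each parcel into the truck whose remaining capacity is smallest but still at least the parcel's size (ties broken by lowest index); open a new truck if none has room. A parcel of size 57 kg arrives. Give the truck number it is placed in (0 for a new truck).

No truck has ≥ 57 kg free, so a new truck is opened.

0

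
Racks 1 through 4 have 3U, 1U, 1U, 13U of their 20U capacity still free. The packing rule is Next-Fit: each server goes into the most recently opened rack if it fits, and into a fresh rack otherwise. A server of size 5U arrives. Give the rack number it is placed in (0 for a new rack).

Next-Fit only looks at rack 4, which has 13U free.
5U fits there.

4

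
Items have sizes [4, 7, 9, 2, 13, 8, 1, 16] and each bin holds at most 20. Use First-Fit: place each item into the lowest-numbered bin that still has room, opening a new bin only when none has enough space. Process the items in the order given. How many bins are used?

4

4 → bin 1 (remaining 16)
7 → bin 1 (remaining 9)
9 → bin 1 (remaining 0)
2 → bin 2 (remaining 18)
13 → bin 2 (remaining 5)
8 → bin 3 (remaining 12)
1 → bin 2 (remaining 4)
16 → bin 4 (remaining 4)
Final bins: [4,7,9] [2,13,1] [8] [16].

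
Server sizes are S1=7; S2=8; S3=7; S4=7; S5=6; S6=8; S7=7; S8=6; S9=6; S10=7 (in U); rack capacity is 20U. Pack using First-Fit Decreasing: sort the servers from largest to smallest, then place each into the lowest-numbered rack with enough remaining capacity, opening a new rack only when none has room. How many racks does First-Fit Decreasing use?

4 racks

Sorted descending: 8, 8, 7, 7, 7, 7, 7, 6, 6, 6.
Put 8U in rack 1; 12U remain.
Put 8U in rack 1; 4U remain.
Put 7U in rack 2; 13U remain.
Put 7U in rack 2; 6U remain.
Put 7U in rack 3; 13U remain.
Put 7U in rack 3; 6U remain.
Put 7U in rack 4; 13U remain.
Put 6U in rack 2; 0U remain.
Put 6U in rack 3; 0U remain.
Put 6U in rack 4; 7U remain.
Final racks: [8,8] [7,7,6] [7,7,6] [7,6].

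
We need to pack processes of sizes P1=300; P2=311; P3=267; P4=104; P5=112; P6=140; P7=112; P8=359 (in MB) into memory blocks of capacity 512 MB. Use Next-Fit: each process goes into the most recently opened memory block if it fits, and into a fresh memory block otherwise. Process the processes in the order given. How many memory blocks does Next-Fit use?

5 memory blocks

Put P1 (300 MB) in memory block 1; 212 MB remain.
Put P2 (311 MB) in memory block 2; 201 MB remain.
Put P3 (267 MB) in memory block 3; 245 MB remain.
Put P4 (104 MB) in memory block 3; 141 MB remain.
Put P5 (112 MB) in memory block 3; 29 MB remain.
Put P6 (140 MB) in memory block 4; 372 MB remain.
Put P7 (112 MB) in memory block 4; 260 MB remain.
Put P8 (359 MB) in memory block 5; 153 MB remain.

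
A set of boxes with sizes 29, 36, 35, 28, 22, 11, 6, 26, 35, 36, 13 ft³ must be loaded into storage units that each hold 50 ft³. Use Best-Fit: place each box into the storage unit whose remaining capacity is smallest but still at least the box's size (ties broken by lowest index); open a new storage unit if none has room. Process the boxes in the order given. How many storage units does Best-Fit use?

storage unit 1: place 29 ft³, 21 ft³ left
storage unit 2: place 36 ft³, 14 ft³ left
storage unit 3: place 35 ft³, 15 ft³ left
storage unit 4: place 28 ft³, 22 ft³ left
storage unit 4: place 22 ft³, 0 ft³ left
storage unit 2: place 11 ft³, 3 ft³ left
storage unit 3: place 6 ft³, 9 ft³ left
storage unit 5: place 26 ft³, 24 ft³ left
storage unit 6: place 35 ft³, 15 ft³ left
storage unit 7: place 36 ft³, 14 ft³ left
storage unit 7: place 13 ft³, 1 ft³ left
Final storage units: [29] [36,11] [35,6] [28,22] [26] [35] [36,13].

7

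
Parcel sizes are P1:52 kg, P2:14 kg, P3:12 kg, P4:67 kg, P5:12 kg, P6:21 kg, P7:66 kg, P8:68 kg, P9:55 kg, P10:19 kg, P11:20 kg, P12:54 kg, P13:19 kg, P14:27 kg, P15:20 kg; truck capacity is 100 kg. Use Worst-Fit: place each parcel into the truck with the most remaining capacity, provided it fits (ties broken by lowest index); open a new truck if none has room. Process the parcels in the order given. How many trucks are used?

6

P1 (52 kg) → truck 1 (remaining 48 kg)
P2 (14 kg) → truck 1 (remaining 34 kg)
P3 (12 kg) → truck 1 (remaining 22 kg)
P4 (67 kg) → truck 2 (remaining 33 kg)
P5 (12 kg) → truck 2 (remaining 21 kg)
P6 (21 kg) → truck 1 (remaining 1 kg)
P7 (66 kg) → truck 3 (remaining 34 kg)
P8 (68 kg) → truck 4 (remaining 32 kg)
P9 (55 kg) → truck 5 (remaining 45 kg)
P10 (19 kg) → truck 5 (remaining 26 kg)
P11 (20 kg) → truck 3 (remaining 14 kg)
P12 (54 kg) → truck 6 (remaining 46 kg)
P13 (19 kg) → truck 6 (remaining 27 kg)
P14 (27 kg) → truck 4 (remaining 5 kg)
P15 (20 kg) → truck 6 (remaining 7 kg)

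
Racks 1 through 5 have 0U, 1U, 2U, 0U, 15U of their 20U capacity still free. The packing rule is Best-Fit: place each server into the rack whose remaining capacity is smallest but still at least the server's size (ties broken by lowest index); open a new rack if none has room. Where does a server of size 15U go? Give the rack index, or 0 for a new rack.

5

Racks with room: rack 5 (15U).
Tightest fit is rack 5 with 15U free.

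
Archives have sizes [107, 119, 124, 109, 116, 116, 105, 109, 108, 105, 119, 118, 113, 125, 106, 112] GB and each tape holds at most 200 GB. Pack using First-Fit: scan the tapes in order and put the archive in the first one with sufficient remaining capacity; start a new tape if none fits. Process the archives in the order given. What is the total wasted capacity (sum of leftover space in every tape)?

1389

tape 1: place 107 GB, 93 GB left
tape 2: place 119 GB, 81 GB left
tape 3: place 124 GB, 76 GB left
tape 4: place 109 GB, 91 GB left
tape 5: place 116 GB, 84 GB left
tape 6: place 116 GB, 84 GB left
tape 7: place 105 GB, 95 GB left
tape 8: place 109 GB, 91 GB left
tape 9: place 108 GB, 92 GB left
tape 10: place 105 GB, 95 GB left
tape 11: place 119 GB, 81 GB left
tape 12: place 118 GB, 82 GB left
tape 13: place 113 GB, 87 GB left
tape 14: place 125 GB, 75 GB left
tape 15: place 106 GB, 94 GB left
tape 16: place 112 GB, 88 GB left
16 tapes × 200 GB = 3200 GB; used 1811 GB; unused 1389 GB.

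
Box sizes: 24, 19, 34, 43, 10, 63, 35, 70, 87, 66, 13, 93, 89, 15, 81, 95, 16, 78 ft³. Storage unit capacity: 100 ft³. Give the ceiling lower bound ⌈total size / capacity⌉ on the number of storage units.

10

Total size = 24 + 19 + 34 + 43 + 10 + 63 + 35 + 70 + 87 + 66 + 13 + 93 + 89 + 15 + 81 + 95 + 16 + 78 = 931 ft³.
⌈931 / 100⌉ = 10.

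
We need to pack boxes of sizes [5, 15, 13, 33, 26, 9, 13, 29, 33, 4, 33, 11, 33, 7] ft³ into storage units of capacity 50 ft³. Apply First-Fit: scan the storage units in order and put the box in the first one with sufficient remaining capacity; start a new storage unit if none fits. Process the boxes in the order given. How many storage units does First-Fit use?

5 ft³ → storage unit 1 (remaining 45 ft³)
15 ft³ → storage unit 1 (remaining 30 ft³)
13 ft³ → storage unit 1 (remaining 17 ft³)
33 ft³ → storage unit 2 (remaining 17 ft³)
26 ft³ → storage unit 3 (remaining 24 ft³)
9 ft³ → storage unit 1 (remaining 8 ft³)
13 ft³ → storage unit 2 (remaining 4 ft³)
29 ft³ → storage unit 4 (remaining 21 ft³)
33 ft³ → storage unit 5 (remaining 17 ft³)
4 ft³ → storage unit 1 (remaining 4 ft³)
33 ft³ → storage unit 6 (remaining 17 ft³)
11 ft³ → storage unit 3 (remaining 13 ft³)
33 ft³ → storage unit 7 (remaining 17 ft³)
7 ft³ → storage unit 3 (remaining 6 ft³)

7 storage units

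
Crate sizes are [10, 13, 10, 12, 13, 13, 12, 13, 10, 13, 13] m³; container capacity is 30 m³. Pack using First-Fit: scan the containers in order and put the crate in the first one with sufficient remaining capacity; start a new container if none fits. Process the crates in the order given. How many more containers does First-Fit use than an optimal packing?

First-Fit: [10,13] [10,12] [13,13] [12,13] [10,13] [13] → 6 containers.
Total size 132 m³; any packing needs at least ⌈132/30⌉ = 5 containers.
An optimal packing achieves that bound: [13,13] [13,13] [13,13] [12,12] [10,10,10] → 5 containers.
Excess: 6 − 5 = 1.

1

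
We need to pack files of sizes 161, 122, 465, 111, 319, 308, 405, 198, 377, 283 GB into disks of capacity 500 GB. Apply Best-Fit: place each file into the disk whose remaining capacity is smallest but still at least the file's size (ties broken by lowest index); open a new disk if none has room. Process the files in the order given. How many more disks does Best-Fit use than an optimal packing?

1

Best-Fit: [161,122,111] [465] [319] [308] [405] [198,283] [377] → 7 disks.
Total size 2749 GB; any packing needs at least ⌈2749/500⌉ = 6 disks.
An optimal packing achieves that bound: [465] [405] [377,122] [319,161] [308,111] [283,198] → 6 disks.
Excess: 7 − 6 = 1.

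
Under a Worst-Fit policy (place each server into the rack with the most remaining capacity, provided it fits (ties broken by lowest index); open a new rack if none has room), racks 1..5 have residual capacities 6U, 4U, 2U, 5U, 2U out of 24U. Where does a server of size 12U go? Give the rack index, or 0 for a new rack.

0

No rack has ≥ 12U free, so a new rack is opened.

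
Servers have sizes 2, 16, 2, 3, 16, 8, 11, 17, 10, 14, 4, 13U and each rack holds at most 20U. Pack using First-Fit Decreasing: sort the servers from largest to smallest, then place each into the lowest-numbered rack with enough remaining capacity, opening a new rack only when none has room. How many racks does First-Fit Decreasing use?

7 racks

Sorted descending: 17, 16, 16, 14, 13, 11, 10, 8, 4, 3, 2, 2.
rack 1: place 17U, 3U left
rack 2: place 16U, 4U left
rack 3: place 16U, 4U left
rack 4: place 14U, 6U left
rack 5: place 13U, 7U left
rack 6: place 11U, 9U left
rack 7: place 10U, 10U left
rack 6: place 8U, 1U left
rack 2: place 4U, 0U left
rack 1: place 3U, 0U left
rack 3: place 2U, 2U left
rack 3: place 2U, 0U left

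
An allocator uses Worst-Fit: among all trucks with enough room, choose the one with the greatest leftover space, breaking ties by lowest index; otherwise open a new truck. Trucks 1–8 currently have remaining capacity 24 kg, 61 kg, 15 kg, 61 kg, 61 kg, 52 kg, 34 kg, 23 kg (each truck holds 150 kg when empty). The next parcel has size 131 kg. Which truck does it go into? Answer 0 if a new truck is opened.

No truck has ≥ 131 kg free, so a new truck is opened.

0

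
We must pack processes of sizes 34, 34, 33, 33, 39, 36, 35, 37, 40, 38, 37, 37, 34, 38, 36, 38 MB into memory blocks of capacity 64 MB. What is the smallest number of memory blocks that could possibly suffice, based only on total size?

Total size = 34 + 34 + 33 + 33 + 39 + 36 + 35 + 37 + 40 + 38 + 37 + 37 + 34 + 38 + 36 + 38 = 579 MB.
⌈579 / 64⌉ = 10.

10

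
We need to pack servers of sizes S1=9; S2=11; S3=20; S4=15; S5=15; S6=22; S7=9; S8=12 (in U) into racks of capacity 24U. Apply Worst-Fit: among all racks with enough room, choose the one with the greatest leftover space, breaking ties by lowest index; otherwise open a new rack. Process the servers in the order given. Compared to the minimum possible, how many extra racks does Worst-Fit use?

1

Worst-Fit: [9,11] [20] [15,9] [15] [22] [12] → 6 racks.
Total size 113U; any packing needs at least ⌈113/24⌉ = 5 racks.
An optimal packing achieves that bound: [22] [20] [15,9] [15,9] [12,11] → 5 racks.
Excess: 6 − 5 = 1.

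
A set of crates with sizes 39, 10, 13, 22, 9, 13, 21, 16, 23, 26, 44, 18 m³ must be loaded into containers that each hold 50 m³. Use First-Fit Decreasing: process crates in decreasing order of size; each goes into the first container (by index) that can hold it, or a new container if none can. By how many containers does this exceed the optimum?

0

First-Fit Decreasing: [44] [39,10] [26,23] [22,21] [18,16,13] [13,9] → 6 containers.
Total size 254 m³; any packing needs at least ⌈254/50⌉ = 6 containers.
So 6 is already optimal.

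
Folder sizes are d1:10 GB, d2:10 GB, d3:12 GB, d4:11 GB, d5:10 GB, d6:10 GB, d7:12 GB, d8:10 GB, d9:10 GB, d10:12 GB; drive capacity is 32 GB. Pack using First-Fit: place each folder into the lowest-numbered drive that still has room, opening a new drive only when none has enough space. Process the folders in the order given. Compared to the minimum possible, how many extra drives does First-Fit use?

First-Fit: [10,10,12] [11,10,10] [12,10,10] [12] → 4 drives.
Total size 107 GB; any packing needs at least ⌈107/32⌉ = 4 drives.
So 4 is already optimal.

0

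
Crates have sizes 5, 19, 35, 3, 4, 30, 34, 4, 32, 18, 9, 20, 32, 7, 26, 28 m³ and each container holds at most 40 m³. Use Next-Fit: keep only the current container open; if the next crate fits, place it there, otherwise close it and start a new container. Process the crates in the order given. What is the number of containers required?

Put 5 m³ in container 1; 35 m³ remain.
Put 19 m³ in container 1; 16 m³ remain.
Put 35 m³ in container 2; 5 m³ remain.
Put 3 m³ in container 2; 2 m³ remain.
Put 4 m³ in container 3; 36 m³ remain.
Put 30 m³ in container 3; 6 m³ remain.
Put 34 m³ in container 4; 6 m³ remain.
Put 4 m³ in container 4; 2 m³ remain.
Put 32 m³ in container 5; 8 m³ remain.
Put 18 m³ in container 6; 22 m³ remain.
Put 9 m³ in container 6; 13 m³ remain.
Put 20 m³ in container 7; 20 m³ remain.
Put 32 m³ in container 8; 8 m³ remain.
Put 7 m³ in container 8; 1 m³ remain.
Put 26 m³ in container 9; 14 m³ remain.
Put 28 m³ in container 10; 12 m³ remain.
Final containers: [5,19] [35,3] [4,30] [34,4] [32] [18,9] [20] [32,7] [26] [28].

10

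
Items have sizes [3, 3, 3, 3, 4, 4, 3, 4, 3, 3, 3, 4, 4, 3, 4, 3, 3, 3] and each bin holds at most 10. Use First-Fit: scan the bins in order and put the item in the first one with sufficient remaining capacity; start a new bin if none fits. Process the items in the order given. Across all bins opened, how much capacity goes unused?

10

Put 3 in bin 1; 7 remain.
Put 3 in bin 1; 4 remain.
Put 3 in bin 1; 1 remain.
Put 3 in bin 2; 7 remain.
Put 4 in bin 2; 3 remain.
Put 4 in bin 3; 6 remain.
Put 3 in bin 2; 0 remain.
Put 4 in bin 3; 2 remain.
Put 3 in bin 4; 7 remain.
Put 3 in bin 4; 4 remain.
Put 3 in bin 4; 1 remain.
Put 4 in bin 5; 6 remain.
Put 4 in bin 5; 2 remain.
Put 3 in bin 6; 7 remain.
Put 4 in bin 6; 3 remain.
Put 3 in bin 6; 0 remain.
Put 3 in bin 7; 7 remain.
Put 3 in bin 7; 4 remain.
7 bins × 10 = 70; used 60; unused 10.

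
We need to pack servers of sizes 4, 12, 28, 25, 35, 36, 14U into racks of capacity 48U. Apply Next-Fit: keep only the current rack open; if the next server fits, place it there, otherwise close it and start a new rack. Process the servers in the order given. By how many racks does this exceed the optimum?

1

Next-Fit: [4,12,28] [25] [35] [36] [14] → 5 racks.
Total size 154U; any packing needs at least ⌈154/48⌉ = 4 racks.
An optimal packing achieves that bound: [36,12] [35,4] [28,14] [25] → 4 racks.
Excess: 5 − 4 = 1.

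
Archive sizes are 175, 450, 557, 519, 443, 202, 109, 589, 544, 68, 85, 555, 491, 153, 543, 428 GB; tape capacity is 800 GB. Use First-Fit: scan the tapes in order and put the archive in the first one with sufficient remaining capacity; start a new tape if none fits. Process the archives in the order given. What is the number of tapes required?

10

tape 1: place 175 GB, 625 GB left
tape 1: place 450 GB, 175 GB left
tape 2: place 557 GB, 243 GB left
tape 3: place 519 GB, 281 GB left
tape 4: place 443 GB, 357 GB left
tape 2: place 202 GB, 41 GB left
tape 1: place 109 GB, 66 GB left
tape 5: place 589 GB, 211 GB left
tape 6: place 544 GB, 256 GB left
tape 3: place 68 GB, 213 GB left
tape 3: place 85 GB, 128 GB left
tape 7: place 555 GB, 245 GB left
tape 8: place 491 GB, 309 GB left
tape 4: place 153 GB, 204 GB left
tape 9: place 543 GB, 257 GB left
tape 10: place 428 GB, 372 GB left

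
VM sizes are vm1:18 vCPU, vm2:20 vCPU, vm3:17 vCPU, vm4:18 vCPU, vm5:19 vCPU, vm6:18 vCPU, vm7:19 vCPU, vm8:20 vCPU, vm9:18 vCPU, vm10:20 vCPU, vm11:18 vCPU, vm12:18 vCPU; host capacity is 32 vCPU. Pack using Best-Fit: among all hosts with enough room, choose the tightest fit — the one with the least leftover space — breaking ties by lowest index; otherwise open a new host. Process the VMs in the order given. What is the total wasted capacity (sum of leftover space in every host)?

Put vm1 (18 vCPU) in host 1; 14 vCPU remain.
Put vm2 (20 vCPU) in host 2; 12 vCPU remain.
Put vm3 (17 vCPU) in host 3; 15 vCPU remain.
Put vm4 (18 vCPU) in host 4; 14 vCPU remain.
Put vm5 (19 vCPU) in host 5; 13 vCPU remain.
Put vm6 (18 vCPU) in host 6; 14 vCPU remain.
Put vm7 (19 vCPU) in host 7; 13 vCPU remain.
Put vm8 (20 vCPU) in host 8; 12 vCPU remain.
Put vm9 (18 vCPU) in host 9; 14 vCPU remain.
Put vm10 (20 vCPU) in host 10; 12 vCPU remain.
Put vm11 (18 vCPU) in host 11; 14 vCPU remain.
Put vm12 (18 vCPU) in host 12; 14 vCPU remain.
12 hosts × 32 vCPU = 384 vCPU; used 223 vCPU; unused 161 vCPU.

161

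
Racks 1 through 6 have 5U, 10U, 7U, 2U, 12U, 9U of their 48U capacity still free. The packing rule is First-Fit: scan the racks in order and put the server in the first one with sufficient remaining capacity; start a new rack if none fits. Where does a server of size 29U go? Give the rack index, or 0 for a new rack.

No rack has ≥ 29U free, so a new rack is opened.

0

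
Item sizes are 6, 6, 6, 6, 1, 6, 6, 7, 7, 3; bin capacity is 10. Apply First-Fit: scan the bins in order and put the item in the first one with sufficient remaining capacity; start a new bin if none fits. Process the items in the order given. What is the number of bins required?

bin 1: place 6, 4 left
bin 2: place 6, 4 left
bin 3: place 6, 4 left
bin 4: place 6, 4 left
bin 1: place 1, 3 left
bin 5: place 6, 4 left
bin 6: place 6, 4 left
bin 7: place 7, 3 left
bin 8: place 7, 3 left
bin 1: place 3, 0 left

8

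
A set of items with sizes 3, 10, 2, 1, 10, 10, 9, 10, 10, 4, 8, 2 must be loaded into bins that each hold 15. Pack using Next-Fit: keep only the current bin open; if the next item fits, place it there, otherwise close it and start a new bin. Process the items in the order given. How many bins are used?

bin 1: place 3, 12 left
bin 1: place 10, 2 left
bin 1: place 2, 0 left
bin 2: place 1, 14 left
bin 2: place 10, 4 left
bin 3: place 10, 5 left
bin 4: place 9, 6 left
bin 5: place 10, 5 left
bin 6: place 10, 5 left
bin 6: place 4, 1 left
bin 7: place 8, 7 left
bin 7: place 2, 5 left
Final bins: [3,10,2] [1,10] [10] [9] [10] [10,4] [8,2].

7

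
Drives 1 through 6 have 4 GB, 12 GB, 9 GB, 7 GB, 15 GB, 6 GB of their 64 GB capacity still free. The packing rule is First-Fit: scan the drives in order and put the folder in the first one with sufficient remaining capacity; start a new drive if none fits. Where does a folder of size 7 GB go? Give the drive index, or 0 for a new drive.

2

Drives with room: drive 2 (12 GB), drive 3 (9 GB), drive 4 (7 GB), drive 5 (15 GB).
The first with room is drive 2.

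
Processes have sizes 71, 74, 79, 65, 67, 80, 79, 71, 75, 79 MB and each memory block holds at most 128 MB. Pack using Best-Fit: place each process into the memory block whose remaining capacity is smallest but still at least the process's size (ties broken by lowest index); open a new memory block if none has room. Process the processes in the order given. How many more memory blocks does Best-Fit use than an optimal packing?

0

Best-Fit: [71] [74] [79] [65] [67] [80] [79] [71] [75] [79] → 10 memory blocks.
10 processes exceed 64 MB (half the capacity), and no two of those can share a memory block, so at least 10 memory blocks are needed.
So 10 is already optimal.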